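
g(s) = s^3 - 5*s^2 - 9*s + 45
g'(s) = 3*s^2 - 10*s - 9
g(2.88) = 1.50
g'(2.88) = -12.92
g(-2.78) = 9.89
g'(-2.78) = 41.99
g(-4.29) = -87.36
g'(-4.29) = 89.11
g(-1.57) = 42.94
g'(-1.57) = 14.09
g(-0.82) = 48.47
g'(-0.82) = 1.22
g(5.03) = 0.49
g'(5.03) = 16.60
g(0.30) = 41.88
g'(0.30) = -11.73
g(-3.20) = -10.17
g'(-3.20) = 53.72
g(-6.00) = -297.00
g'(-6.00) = 159.00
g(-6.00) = -297.00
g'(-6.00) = 159.00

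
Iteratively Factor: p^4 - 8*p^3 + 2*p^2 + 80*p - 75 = (p - 5)*(p^3 - 3*p^2 - 13*p + 15) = (p - 5)*(p - 1)*(p^2 - 2*p - 15) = (p - 5)*(p - 1)*(p + 3)*(p - 5)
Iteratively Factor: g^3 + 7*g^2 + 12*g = (g + 3)*(g^2 + 4*g) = (g + 3)*(g + 4)*(g)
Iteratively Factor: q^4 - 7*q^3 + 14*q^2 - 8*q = (q)*(q^3 - 7*q^2 + 14*q - 8) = q*(q - 2)*(q^2 - 5*q + 4) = q*(q - 2)*(q - 1)*(q - 4)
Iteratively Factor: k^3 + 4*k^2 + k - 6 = (k + 3)*(k^2 + k - 2) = (k + 2)*(k + 3)*(k - 1)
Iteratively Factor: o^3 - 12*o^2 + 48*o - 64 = (o - 4)*(o^2 - 8*o + 16) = (o - 4)^2*(o - 4)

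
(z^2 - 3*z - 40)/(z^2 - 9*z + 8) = (z + 5)/(z - 1)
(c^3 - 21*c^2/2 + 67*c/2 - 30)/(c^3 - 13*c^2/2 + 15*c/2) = (c - 4)/c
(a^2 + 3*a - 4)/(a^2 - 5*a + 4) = (a + 4)/(a - 4)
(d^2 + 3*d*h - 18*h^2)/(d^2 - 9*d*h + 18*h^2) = (d + 6*h)/(d - 6*h)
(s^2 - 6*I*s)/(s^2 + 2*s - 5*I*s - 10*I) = s*(s - 6*I)/(s^2 + s*(2 - 5*I) - 10*I)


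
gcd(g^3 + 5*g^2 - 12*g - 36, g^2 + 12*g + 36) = g + 6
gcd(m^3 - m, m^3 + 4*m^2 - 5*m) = m^2 - m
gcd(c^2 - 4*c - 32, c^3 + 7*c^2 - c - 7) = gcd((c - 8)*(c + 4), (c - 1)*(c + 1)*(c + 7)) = 1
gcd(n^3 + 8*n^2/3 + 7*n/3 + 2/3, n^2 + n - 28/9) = 1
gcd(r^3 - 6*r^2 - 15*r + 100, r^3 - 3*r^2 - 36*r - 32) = r + 4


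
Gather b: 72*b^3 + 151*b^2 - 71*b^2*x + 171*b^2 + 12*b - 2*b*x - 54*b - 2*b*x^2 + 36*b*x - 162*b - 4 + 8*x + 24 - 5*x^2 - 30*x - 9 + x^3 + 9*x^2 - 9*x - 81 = 72*b^3 + b^2*(322 - 71*x) + b*(-2*x^2 + 34*x - 204) + x^3 + 4*x^2 - 31*x - 70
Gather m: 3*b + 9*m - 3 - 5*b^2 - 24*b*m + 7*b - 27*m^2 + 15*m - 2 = -5*b^2 + 10*b - 27*m^2 + m*(24 - 24*b) - 5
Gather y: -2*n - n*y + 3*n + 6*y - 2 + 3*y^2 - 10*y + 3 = n + 3*y^2 + y*(-n - 4) + 1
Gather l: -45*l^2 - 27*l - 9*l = -45*l^2 - 36*l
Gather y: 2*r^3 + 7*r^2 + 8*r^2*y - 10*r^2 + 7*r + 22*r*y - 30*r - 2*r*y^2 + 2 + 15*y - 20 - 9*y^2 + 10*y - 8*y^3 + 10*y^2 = 2*r^3 - 3*r^2 - 23*r - 8*y^3 + y^2*(1 - 2*r) + y*(8*r^2 + 22*r + 25) - 18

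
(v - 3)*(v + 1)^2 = v^3 - v^2 - 5*v - 3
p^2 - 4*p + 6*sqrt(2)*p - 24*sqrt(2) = (p - 4)*(p + 6*sqrt(2))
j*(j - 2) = j^2 - 2*j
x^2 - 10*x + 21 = (x - 7)*(x - 3)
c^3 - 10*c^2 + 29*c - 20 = (c - 5)*(c - 4)*(c - 1)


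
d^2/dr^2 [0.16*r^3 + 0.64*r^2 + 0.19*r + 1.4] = 0.96*r + 1.28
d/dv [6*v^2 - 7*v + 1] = 12*v - 7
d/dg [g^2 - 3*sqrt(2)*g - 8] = 2*g - 3*sqrt(2)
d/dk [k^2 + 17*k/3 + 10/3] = 2*k + 17/3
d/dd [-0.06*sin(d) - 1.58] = -0.06*cos(d)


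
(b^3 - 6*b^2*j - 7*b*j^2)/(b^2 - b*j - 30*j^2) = b*(-b^2 + 6*b*j + 7*j^2)/(-b^2 + b*j + 30*j^2)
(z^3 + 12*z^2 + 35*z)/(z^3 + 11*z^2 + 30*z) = (z + 7)/(z + 6)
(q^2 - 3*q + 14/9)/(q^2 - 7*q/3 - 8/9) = (-9*q^2 + 27*q - 14)/(-9*q^2 + 21*q + 8)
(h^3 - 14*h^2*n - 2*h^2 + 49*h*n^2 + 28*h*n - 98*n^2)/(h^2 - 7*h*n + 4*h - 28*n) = (h^2 - 7*h*n - 2*h + 14*n)/(h + 4)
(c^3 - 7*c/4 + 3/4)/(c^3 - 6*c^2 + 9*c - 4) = (c^2 + c - 3/4)/(c^2 - 5*c + 4)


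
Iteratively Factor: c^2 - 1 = (c + 1)*(c - 1)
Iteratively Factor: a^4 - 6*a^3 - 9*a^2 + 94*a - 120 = (a + 4)*(a^3 - 10*a^2 + 31*a - 30) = (a - 5)*(a + 4)*(a^2 - 5*a + 6) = (a - 5)*(a - 3)*(a + 4)*(a - 2)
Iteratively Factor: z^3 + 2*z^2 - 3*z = (z - 1)*(z^2 + 3*z) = (z - 1)*(z + 3)*(z)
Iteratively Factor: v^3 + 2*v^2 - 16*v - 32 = (v - 4)*(v^2 + 6*v + 8) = (v - 4)*(v + 4)*(v + 2)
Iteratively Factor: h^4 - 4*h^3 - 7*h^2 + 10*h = (h - 1)*(h^3 - 3*h^2 - 10*h) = (h - 5)*(h - 1)*(h^2 + 2*h) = (h - 5)*(h - 1)*(h + 2)*(h)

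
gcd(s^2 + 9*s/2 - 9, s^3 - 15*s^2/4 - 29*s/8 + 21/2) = s - 3/2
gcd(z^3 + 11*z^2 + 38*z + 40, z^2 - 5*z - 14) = z + 2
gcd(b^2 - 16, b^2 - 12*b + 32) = b - 4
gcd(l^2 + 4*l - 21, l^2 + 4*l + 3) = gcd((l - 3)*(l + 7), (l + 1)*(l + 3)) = 1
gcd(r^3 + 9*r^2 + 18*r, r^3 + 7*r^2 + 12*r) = r^2 + 3*r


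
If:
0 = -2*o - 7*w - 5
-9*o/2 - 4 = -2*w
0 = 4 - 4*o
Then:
No Solution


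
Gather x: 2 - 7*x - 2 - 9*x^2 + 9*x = -9*x^2 + 2*x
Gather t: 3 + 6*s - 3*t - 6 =6*s - 3*t - 3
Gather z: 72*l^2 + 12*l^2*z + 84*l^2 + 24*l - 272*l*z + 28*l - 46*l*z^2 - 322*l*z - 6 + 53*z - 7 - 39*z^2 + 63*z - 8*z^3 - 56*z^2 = 156*l^2 + 52*l - 8*z^3 + z^2*(-46*l - 95) + z*(12*l^2 - 594*l + 116) - 13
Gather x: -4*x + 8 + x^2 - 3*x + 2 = x^2 - 7*x + 10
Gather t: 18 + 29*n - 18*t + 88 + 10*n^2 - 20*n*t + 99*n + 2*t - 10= 10*n^2 + 128*n + t*(-20*n - 16) + 96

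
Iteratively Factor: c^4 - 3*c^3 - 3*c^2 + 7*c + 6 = (c + 1)*(c^3 - 4*c^2 + c + 6) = (c - 2)*(c + 1)*(c^2 - 2*c - 3) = (c - 3)*(c - 2)*(c + 1)*(c + 1)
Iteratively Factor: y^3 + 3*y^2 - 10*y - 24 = (y + 4)*(y^2 - y - 6) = (y - 3)*(y + 4)*(y + 2)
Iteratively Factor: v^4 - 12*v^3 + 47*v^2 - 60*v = (v - 3)*(v^3 - 9*v^2 + 20*v) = (v - 5)*(v - 3)*(v^2 - 4*v) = v*(v - 5)*(v - 3)*(v - 4)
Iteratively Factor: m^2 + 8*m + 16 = (m + 4)*(m + 4)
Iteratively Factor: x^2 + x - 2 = (x + 2)*(x - 1)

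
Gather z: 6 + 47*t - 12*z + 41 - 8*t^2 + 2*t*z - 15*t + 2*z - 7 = -8*t^2 + 32*t + z*(2*t - 10) + 40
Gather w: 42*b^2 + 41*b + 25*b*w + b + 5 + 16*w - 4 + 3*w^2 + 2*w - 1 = 42*b^2 + 42*b + 3*w^2 + w*(25*b + 18)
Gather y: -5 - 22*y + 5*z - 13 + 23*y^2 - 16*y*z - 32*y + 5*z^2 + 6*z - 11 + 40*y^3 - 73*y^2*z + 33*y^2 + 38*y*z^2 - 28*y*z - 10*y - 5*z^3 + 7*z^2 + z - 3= 40*y^3 + y^2*(56 - 73*z) + y*(38*z^2 - 44*z - 64) - 5*z^3 + 12*z^2 + 12*z - 32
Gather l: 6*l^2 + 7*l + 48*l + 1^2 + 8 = 6*l^2 + 55*l + 9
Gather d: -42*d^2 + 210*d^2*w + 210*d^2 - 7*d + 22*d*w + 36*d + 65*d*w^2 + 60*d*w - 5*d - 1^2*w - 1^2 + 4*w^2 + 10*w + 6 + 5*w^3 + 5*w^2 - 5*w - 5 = d^2*(210*w + 168) + d*(65*w^2 + 82*w + 24) + 5*w^3 + 9*w^2 + 4*w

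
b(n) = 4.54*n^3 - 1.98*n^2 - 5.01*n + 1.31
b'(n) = 13.62*n^2 - 3.96*n - 5.01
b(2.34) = 36.92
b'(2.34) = 60.30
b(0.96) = -1.31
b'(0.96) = 3.74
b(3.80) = 202.80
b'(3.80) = 176.61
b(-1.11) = -1.78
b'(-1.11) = 16.17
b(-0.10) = 1.79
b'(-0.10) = -4.48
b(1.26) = 0.94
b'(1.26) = 11.62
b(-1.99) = -32.34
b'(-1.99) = 56.81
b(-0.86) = 1.27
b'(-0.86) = 8.47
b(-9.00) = -3423.64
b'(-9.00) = 1133.85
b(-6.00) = -1020.55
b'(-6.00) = 509.07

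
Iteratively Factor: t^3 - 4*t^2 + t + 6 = (t + 1)*(t^2 - 5*t + 6) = (t - 2)*(t + 1)*(t - 3)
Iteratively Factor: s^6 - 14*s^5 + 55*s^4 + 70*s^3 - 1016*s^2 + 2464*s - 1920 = (s - 4)*(s^5 - 10*s^4 + 15*s^3 + 130*s^2 - 496*s + 480) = (s - 5)*(s - 4)*(s^4 - 5*s^3 - 10*s^2 + 80*s - 96) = (s - 5)*(s - 4)*(s - 2)*(s^3 - 3*s^2 - 16*s + 48) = (s - 5)*(s - 4)^2*(s - 2)*(s^2 + s - 12) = (s - 5)*(s - 4)^2*(s - 2)*(s + 4)*(s - 3)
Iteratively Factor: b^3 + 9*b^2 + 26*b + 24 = (b + 4)*(b^2 + 5*b + 6) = (b + 3)*(b + 4)*(b + 2)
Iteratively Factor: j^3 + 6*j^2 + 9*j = (j)*(j^2 + 6*j + 9) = j*(j + 3)*(j + 3)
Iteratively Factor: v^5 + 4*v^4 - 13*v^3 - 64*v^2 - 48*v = (v + 3)*(v^4 + v^3 - 16*v^2 - 16*v) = (v + 1)*(v + 3)*(v^3 - 16*v) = (v - 4)*(v + 1)*(v + 3)*(v^2 + 4*v) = (v - 4)*(v + 1)*(v + 3)*(v + 4)*(v)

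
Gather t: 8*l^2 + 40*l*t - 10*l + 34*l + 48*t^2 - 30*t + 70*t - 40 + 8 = 8*l^2 + 24*l + 48*t^2 + t*(40*l + 40) - 32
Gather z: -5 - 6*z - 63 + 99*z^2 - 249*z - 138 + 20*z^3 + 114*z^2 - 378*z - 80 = 20*z^3 + 213*z^2 - 633*z - 286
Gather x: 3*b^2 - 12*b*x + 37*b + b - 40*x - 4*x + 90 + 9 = 3*b^2 + 38*b + x*(-12*b - 44) + 99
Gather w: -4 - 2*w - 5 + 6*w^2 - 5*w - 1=6*w^2 - 7*w - 10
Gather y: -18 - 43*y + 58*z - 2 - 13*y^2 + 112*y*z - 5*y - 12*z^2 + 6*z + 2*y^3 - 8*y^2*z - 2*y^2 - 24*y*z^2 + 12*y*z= 2*y^3 + y^2*(-8*z - 15) + y*(-24*z^2 + 124*z - 48) - 12*z^2 + 64*z - 20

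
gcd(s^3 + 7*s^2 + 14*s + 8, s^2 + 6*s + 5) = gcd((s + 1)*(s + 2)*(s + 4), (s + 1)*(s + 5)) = s + 1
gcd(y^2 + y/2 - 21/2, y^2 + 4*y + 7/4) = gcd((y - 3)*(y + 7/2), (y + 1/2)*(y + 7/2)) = y + 7/2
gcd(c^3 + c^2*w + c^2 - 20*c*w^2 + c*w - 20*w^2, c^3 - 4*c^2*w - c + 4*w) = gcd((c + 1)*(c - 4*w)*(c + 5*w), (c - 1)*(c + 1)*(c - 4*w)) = -c^2 + 4*c*w - c + 4*w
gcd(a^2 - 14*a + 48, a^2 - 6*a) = a - 6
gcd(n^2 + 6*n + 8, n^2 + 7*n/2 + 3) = n + 2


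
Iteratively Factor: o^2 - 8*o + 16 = (o - 4)*(o - 4)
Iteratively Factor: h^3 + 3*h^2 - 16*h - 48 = (h + 3)*(h^2 - 16) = (h - 4)*(h + 3)*(h + 4)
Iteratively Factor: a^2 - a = (a - 1)*(a)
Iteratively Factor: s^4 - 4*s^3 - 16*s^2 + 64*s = (s + 4)*(s^3 - 8*s^2 + 16*s) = (s - 4)*(s + 4)*(s^2 - 4*s) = (s - 4)^2*(s + 4)*(s)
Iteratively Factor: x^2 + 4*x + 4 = (x + 2)*(x + 2)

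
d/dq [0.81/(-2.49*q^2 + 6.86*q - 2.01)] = (4.0338*q - 5.5566)/(2.49*q^2 - 6.86*q + 2.01)^2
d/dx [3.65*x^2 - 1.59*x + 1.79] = 7.3*x - 1.59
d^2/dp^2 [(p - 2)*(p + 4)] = 2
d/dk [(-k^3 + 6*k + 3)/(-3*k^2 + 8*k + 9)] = (3*k^4 - 16*k^3 - 9*k^2 + 18*k + 30)/(9*k^4 - 48*k^3 + 10*k^2 + 144*k + 81)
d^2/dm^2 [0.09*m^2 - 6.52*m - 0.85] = 0.180000000000000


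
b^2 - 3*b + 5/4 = (b - 5/2)*(b - 1/2)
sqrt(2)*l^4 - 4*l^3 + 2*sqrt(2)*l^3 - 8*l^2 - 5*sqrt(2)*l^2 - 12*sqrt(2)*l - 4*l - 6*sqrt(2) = (l + 1)*(l - 3*sqrt(2))*(l + sqrt(2))*(sqrt(2)*l + sqrt(2))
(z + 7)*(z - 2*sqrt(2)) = z^2 - 2*sqrt(2)*z + 7*z - 14*sqrt(2)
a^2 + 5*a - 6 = (a - 1)*(a + 6)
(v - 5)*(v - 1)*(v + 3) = v^3 - 3*v^2 - 13*v + 15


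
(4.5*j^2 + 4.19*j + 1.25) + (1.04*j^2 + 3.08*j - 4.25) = 5.54*j^2 + 7.27*j - 3.0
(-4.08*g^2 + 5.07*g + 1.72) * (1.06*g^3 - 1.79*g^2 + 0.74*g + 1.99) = -4.3248*g^5 + 12.6774*g^4 - 10.2713*g^3 - 7.4462*g^2 + 11.3621*g + 3.4228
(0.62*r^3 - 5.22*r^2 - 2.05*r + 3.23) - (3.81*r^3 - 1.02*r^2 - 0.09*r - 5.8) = -3.19*r^3 - 4.2*r^2 - 1.96*r + 9.03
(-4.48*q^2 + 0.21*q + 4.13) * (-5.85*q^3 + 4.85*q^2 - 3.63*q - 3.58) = 26.208*q^5 - 22.9565*q^4 - 6.8796*q^3 + 35.3066*q^2 - 15.7437*q - 14.7854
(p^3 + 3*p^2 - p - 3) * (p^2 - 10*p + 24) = p^5 - 7*p^4 - 7*p^3 + 79*p^2 + 6*p - 72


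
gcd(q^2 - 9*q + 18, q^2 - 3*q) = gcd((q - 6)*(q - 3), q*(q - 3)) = q - 3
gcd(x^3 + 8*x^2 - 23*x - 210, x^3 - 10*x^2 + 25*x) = x - 5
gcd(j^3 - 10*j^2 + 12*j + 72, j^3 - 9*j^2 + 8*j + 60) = j^2 - 4*j - 12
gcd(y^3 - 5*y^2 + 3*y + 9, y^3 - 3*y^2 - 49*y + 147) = y - 3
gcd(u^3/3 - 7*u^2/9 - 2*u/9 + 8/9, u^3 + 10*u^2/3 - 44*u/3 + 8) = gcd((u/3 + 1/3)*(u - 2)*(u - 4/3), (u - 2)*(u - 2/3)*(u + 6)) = u - 2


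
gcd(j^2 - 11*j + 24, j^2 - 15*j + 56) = j - 8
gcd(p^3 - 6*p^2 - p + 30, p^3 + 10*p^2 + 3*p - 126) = p - 3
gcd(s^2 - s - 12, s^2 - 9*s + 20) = s - 4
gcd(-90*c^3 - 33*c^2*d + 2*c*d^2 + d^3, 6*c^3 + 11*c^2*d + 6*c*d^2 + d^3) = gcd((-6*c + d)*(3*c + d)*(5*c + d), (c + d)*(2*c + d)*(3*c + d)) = 3*c + d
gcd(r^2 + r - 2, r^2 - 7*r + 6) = r - 1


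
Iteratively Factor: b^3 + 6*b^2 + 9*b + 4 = (b + 1)*(b^2 + 5*b + 4) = (b + 1)^2*(b + 4)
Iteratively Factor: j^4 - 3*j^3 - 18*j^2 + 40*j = (j - 5)*(j^3 + 2*j^2 - 8*j) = (j - 5)*(j + 4)*(j^2 - 2*j) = j*(j - 5)*(j + 4)*(j - 2)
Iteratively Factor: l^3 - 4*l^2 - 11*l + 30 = (l - 5)*(l^2 + l - 6) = (l - 5)*(l - 2)*(l + 3)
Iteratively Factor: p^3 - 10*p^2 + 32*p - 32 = (p - 4)*(p^2 - 6*p + 8) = (p - 4)*(p - 2)*(p - 4)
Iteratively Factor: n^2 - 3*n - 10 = (n + 2)*(n - 5)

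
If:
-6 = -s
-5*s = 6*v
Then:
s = 6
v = -5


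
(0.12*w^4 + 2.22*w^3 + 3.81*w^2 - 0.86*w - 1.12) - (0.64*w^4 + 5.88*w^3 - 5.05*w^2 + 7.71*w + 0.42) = -0.52*w^4 - 3.66*w^3 + 8.86*w^2 - 8.57*w - 1.54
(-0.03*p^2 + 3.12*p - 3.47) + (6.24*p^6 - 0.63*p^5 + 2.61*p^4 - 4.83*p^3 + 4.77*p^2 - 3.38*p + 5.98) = 6.24*p^6 - 0.63*p^5 + 2.61*p^4 - 4.83*p^3 + 4.74*p^2 - 0.26*p + 2.51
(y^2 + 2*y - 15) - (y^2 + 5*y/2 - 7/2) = -y/2 - 23/2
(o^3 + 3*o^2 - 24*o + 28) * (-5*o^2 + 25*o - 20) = -5*o^5 + 10*o^4 + 175*o^3 - 800*o^2 + 1180*o - 560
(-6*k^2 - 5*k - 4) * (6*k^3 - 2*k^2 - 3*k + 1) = -36*k^5 - 18*k^4 + 4*k^3 + 17*k^2 + 7*k - 4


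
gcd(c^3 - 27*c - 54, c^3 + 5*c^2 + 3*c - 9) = c^2 + 6*c + 9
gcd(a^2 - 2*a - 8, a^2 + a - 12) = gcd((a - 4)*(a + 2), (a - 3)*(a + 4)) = 1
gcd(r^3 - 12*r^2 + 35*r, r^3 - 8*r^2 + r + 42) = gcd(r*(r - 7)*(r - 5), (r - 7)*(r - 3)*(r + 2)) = r - 7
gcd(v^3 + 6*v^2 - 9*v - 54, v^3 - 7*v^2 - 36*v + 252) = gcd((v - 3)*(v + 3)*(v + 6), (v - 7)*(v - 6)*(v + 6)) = v + 6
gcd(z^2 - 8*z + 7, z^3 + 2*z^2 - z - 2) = z - 1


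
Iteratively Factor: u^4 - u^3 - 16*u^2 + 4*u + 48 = (u + 3)*(u^3 - 4*u^2 - 4*u + 16) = (u + 2)*(u + 3)*(u^2 - 6*u + 8) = (u - 4)*(u + 2)*(u + 3)*(u - 2)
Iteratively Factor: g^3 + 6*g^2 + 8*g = (g + 4)*(g^2 + 2*g) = (g + 2)*(g + 4)*(g)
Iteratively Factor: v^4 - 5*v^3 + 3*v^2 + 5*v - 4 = (v - 1)*(v^3 - 4*v^2 - v + 4) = (v - 1)^2*(v^2 - 3*v - 4) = (v - 1)^2*(v + 1)*(v - 4)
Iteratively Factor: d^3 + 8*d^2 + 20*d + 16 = (d + 2)*(d^2 + 6*d + 8) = (d + 2)^2*(d + 4)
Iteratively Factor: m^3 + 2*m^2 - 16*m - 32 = (m + 2)*(m^2 - 16) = (m + 2)*(m + 4)*(m - 4)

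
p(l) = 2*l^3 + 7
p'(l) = 6*l^2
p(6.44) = 541.18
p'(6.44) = 248.84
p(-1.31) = 2.50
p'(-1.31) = 10.30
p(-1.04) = 4.75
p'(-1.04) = 6.49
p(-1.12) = 4.19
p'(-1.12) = 7.53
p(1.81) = 18.86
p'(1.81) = 19.66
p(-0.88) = 5.64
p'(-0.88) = 4.65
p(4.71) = 215.97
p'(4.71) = 133.10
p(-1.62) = -1.50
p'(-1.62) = 15.75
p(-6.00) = -425.00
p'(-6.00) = 216.00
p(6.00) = 439.00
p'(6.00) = 216.00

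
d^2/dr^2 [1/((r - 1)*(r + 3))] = 2*((r - 1)^2 + (r - 1)*(r + 3) + (r + 3)^2)/((r - 1)^3*(r + 3)^3)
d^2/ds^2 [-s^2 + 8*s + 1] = -2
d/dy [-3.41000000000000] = 0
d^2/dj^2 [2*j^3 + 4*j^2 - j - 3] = 12*j + 8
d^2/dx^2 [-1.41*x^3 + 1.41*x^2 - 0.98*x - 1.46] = 2.82 - 8.46*x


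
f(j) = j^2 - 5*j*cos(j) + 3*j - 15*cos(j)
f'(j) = 5*j*sin(j) + 2*j + 15*sin(j) - 5*cos(j) + 3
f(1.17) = -3.26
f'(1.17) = 22.59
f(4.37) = 44.58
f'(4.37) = -21.29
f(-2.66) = 0.60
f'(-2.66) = 1.32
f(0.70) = -11.56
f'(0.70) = 12.49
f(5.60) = 14.81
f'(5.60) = -16.82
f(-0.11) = -14.68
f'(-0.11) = -3.78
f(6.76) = 22.62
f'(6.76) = 34.47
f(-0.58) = -11.52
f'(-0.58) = -8.97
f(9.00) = 162.67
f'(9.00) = 50.28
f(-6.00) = 32.40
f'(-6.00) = -17.99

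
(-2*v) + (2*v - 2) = -2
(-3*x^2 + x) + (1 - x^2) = -4*x^2 + x + 1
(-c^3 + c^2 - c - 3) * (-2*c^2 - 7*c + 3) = 2*c^5 + 5*c^4 - 8*c^3 + 16*c^2 + 18*c - 9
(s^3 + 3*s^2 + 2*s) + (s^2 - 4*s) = s^3 + 4*s^2 - 2*s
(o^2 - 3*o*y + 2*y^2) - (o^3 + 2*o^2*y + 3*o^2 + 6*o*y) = -o^3 - 2*o^2*y - 2*o^2 - 9*o*y + 2*y^2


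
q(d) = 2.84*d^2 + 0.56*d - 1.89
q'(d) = 5.68*d + 0.56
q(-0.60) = -1.20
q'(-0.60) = -2.85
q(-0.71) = -0.86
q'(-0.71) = -3.47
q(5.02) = 72.49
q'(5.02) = 29.07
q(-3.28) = 26.83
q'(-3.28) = -18.07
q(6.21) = 111.11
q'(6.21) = 35.83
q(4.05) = 46.96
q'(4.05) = 23.56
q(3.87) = 42.81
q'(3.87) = 22.54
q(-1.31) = 2.25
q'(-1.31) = -6.88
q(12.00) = 413.79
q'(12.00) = 68.72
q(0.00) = -1.89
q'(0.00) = 0.56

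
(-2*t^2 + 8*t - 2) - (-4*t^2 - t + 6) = 2*t^2 + 9*t - 8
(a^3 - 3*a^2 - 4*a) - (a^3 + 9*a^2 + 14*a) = -12*a^2 - 18*a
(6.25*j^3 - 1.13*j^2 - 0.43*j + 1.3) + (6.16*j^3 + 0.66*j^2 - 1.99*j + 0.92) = 12.41*j^3 - 0.47*j^2 - 2.42*j + 2.22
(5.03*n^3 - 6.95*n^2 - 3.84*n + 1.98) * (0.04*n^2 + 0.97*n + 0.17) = 0.2012*n^5 + 4.6011*n^4 - 6.04*n^3 - 4.8271*n^2 + 1.2678*n + 0.3366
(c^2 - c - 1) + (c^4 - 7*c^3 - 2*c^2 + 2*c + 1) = c^4 - 7*c^3 - c^2 + c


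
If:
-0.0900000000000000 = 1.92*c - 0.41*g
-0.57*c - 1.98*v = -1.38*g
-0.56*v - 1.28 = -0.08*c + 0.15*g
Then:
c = -0.61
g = -2.64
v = -1.67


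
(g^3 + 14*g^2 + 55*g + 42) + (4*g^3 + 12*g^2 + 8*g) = 5*g^3 + 26*g^2 + 63*g + 42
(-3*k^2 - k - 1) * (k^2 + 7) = -3*k^4 - k^3 - 22*k^2 - 7*k - 7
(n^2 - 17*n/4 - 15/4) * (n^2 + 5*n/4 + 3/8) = n^4 - 3*n^3 - 139*n^2/16 - 201*n/32 - 45/32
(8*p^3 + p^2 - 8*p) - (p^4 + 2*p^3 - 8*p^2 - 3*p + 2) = -p^4 + 6*p^3 + 9*p^2 - 5*p - 2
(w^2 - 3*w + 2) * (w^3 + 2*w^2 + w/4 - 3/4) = w^5 - w^4 - 15*w^3/4 + 5*w^2/2 + 11*w/4 - 3/2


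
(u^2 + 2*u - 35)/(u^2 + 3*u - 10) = (u^2 + 2*u - 35)/(u^2 + 3*u - 10)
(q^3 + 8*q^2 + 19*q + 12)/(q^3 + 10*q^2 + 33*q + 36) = (q + 1)/(q + 3)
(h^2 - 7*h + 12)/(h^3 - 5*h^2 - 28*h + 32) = (h^2 - 7*h + 12)/(h^3 - 5*h^2 - 28*h + 32)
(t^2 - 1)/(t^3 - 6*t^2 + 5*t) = (t + 1)/(t*(t - 5))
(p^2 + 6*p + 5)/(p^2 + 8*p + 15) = (p + 1)/(p + 3)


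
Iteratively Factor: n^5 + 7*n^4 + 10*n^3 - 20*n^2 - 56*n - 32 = (n + 4)*(n^4 + 3*n^3 - 2*n^2 - 12*n - 8) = (n + 1)*(n + 4)*(n^3 + 2*n^2 - 4*n - 8) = (n + 1)*(n + 2)*(n + 4)*(n^2 - 4) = (n + 1)*(n + 2)^2*(n + 4)*(n - 2)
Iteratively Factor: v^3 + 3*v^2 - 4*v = (v + 4)*(v^2 - v) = v*(v + 4)*(v - 1)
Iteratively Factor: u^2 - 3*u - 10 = (u - 5)*(u + 2)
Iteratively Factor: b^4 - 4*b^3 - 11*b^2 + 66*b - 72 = (b - 2)*(b^3 - 2*b^2 - 15*b + 36) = (b - 2)*(b + 4)*(b^2 - 6*b + 9) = (b - 3)*(b - 2)*(b + 4)*(b - 3)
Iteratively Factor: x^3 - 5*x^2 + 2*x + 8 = (x - 4)*(x^2 - x - 2) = (x - 4)*(x - 2)*(x + 1)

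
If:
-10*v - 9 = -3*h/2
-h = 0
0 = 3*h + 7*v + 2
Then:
No Solution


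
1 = 1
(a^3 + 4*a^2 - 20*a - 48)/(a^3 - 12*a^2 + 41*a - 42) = (a^3 + 4*a^2 - 20*a - 48)/(a^3 - 12*a^2 + 41*a - 42)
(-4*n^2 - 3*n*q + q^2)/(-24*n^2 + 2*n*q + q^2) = (n + q)/(6*n + q)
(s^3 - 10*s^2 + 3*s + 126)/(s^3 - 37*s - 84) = (s - 6)/(s + 4)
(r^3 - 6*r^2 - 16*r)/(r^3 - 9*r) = (r^2 - 6*r - 16)/(r^2 - 9)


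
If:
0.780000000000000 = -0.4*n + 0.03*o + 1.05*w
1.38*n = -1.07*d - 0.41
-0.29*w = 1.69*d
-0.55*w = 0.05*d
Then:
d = 0.00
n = -0.30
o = 22.04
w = 0.00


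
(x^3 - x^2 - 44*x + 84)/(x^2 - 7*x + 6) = (x^2 + 5*x - 14)/(x - 1)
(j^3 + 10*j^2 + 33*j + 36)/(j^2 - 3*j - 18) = (j^2 + 7*j + 12)/(j - 6)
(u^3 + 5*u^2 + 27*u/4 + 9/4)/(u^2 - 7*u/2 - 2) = (2*u^2 + 9*u + 9)/(2*(u - 4))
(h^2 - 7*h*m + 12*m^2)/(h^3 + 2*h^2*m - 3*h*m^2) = (h^2 - 7*h*m + 12*m^2)/(h*(h^2 + 2*h*m - 3*m^2))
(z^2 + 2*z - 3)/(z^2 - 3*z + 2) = (z + 3)/(z - 2)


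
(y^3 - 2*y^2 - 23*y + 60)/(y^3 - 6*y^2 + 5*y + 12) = (y + 5)/(y + 1)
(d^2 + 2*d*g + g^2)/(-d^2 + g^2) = (-d - g)/(d - g)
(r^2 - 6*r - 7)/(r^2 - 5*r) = (r^2 - 6*r - 7)/(r*(r - 5))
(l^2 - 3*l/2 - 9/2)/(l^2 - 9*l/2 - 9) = (l - 3)/(l - 6)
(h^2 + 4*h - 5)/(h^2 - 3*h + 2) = (h + 5)/(h - 2)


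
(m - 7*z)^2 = m^2 - 14*m*z + 49*z^2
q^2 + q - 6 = (q - 2)*(q + 3)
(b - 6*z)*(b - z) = b^2 - 7*b*z + 6*z^2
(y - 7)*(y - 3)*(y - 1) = y^3 - 11*y^2 + 31*y - 21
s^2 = s^2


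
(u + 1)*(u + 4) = u^2 + 5*u + 4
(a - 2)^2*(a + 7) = a^3 + 3*a^2 - 24*a + 28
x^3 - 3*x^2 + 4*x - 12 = (x - 3)*(x - 2*I)*(x + 2*I)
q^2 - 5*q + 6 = (q - 3)*(q - 2)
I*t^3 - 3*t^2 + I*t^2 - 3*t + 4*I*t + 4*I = (t + 1)*(t + 4*I)*(I*t + 1)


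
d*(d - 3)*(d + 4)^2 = d^4 + 5*d^3 - 8*d^2 - 48*d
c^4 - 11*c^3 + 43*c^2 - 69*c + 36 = (c - 4)*(c - 3)^2*(c - 1)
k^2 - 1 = (k - 1)*(k + 1)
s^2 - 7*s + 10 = (s - 5)*(s - 2)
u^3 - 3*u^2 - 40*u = u*(u - 8)*(u + 5)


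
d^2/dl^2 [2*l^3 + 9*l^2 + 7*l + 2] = 12*l + 18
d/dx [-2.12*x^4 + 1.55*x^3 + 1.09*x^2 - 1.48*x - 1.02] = -8.48*x^3 + 4.65*x^2 + 2.18*x - 1.48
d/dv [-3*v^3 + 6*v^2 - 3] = 3*v*(4 - 3*v)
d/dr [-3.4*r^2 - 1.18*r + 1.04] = -6.8*r - 1.18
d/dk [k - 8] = 1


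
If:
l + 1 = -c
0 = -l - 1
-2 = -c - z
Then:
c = 0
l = -1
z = 2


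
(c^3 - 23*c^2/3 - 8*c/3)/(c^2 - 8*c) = c + 1/3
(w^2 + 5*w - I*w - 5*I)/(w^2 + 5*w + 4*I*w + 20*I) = (w - I)/(w + 4*I)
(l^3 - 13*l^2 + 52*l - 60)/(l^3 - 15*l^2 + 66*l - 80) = (l - 6)/(l - 8)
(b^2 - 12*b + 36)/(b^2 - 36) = (b - 6)/(b + 6)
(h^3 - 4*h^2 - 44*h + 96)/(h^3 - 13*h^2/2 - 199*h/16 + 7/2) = 16*(h^2 + 4*h - 12)/(16*h^2 + 24*h - 7)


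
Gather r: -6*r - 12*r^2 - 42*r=-12*r^2 - 48*r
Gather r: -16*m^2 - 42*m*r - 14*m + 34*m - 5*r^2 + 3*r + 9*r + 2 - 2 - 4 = -16*m^2 + 20*m - 5*r^2 + r*(12 - 42*m) - 4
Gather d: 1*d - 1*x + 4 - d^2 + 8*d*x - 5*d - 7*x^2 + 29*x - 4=-d^2 + d*(8*x - 4) - 7*x^2 + 28*x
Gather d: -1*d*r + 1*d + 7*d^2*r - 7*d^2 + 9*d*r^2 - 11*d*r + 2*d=d^2*(7*r - 7) + d*(9*r^2 - 12*r + 3)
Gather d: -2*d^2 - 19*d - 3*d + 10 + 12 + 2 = -2*d^2 - 22*d + 24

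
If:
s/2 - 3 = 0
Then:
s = 6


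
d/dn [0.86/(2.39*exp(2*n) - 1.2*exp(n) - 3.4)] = (1.032 - 4.1108*exp(n))*exp(n)/(-2.39*exp(2*n) + 1.2*exp(n) + 3.4)^2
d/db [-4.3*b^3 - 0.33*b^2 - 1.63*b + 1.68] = -12.9*b^2 - 0.66*b - 1.63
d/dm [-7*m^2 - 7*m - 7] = -14*m - 7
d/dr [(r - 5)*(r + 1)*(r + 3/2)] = 3*r^2 - 5*r - 11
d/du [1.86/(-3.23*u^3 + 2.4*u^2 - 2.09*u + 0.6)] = (18.0234*u^2 - 8.928*u + 3.8874)/(3.23*u^3 - 2.4*u^2 + 2.09*u - 0.6)^2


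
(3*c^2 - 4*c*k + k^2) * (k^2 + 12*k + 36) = 3*c^2*k^2 + 36*c^2*k + 108*c^2 - 4*c*k^3 - 48*c*k^2 - 144*c*k + k^4 + 12*k^3 + 36*k^2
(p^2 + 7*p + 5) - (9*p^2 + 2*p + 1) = -8*p^2 + 5*p + 4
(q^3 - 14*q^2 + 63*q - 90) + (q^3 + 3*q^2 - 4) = 2*q^3 - 11*q^2 + 63*q - 94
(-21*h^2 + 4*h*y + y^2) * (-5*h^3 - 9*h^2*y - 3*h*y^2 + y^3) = 105*h^5 + 169*h^4*y + 22*h^3*y^2 - 42*h^2*y^3 + h*y^4 + y^5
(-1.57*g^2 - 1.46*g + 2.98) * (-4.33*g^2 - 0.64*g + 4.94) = 6.7981*g^4 + 7.3266*g^3 - 19.7248*g^2 - 9.1196*g + 14.7212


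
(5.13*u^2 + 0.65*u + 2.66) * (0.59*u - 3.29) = 3.0267*u^3 - 16.4942*u^2 - 0.5691*u - 8.7514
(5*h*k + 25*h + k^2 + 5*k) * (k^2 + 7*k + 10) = 5*h*k^3 + 60*h*k^2 + 225*h*k + 250*h + k^4 + 12*k^3 + 45*k^2 + 50*k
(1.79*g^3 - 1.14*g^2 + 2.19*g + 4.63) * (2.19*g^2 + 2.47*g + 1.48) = 3.9201*g^5 + 1.9247*g^4 + 4.6295*g^3 + 13.8618*g^2 + 14.6773*g + 6.8524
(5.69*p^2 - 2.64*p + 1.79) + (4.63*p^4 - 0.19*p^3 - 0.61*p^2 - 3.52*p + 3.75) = 4.63*p^4 - 0.19*p^3 + 5.08*p^2 - 6.16*p + 5.54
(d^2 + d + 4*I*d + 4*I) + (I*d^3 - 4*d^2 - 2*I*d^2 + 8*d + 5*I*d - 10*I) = I*d^3 - 3*d^2 - 2*I*d^2 + 9*d + 9*I*d - 6*I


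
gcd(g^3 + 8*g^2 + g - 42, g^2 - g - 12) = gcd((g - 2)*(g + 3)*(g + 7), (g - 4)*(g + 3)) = g + 3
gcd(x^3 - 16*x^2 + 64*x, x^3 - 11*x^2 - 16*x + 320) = x^2 - 16*x + 64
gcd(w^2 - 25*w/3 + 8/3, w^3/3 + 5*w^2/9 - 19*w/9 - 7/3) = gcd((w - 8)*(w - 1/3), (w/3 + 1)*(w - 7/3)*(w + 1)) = 1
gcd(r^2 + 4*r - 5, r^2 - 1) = r - 1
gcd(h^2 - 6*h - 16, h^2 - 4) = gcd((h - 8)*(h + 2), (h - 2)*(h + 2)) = h + 2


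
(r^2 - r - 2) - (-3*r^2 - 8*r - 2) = 4*r^2 + 7*r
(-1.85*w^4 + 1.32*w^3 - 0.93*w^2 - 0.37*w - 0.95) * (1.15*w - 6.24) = -2.1275*w^5 + 13.062*w^4 - 9.3063*w^3 + 5.3777*w^2 + 1.2163*w + 5.928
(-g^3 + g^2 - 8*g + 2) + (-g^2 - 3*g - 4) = -g^3 - 11*g - 2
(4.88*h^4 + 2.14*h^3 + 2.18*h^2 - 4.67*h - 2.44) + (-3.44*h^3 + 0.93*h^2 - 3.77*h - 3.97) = 4.88*h^4 - 1.3*h^3 + 3.11*h^2 - 8.44*h - 6.41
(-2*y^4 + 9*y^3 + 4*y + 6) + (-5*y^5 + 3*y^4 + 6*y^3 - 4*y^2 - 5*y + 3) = -5*y^5 + y^4 + 15*y^3 - 4*y^2 - y + 9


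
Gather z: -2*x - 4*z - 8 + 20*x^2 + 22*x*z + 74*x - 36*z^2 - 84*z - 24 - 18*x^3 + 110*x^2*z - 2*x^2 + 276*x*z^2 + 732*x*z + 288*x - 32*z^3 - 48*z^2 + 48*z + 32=-18*x^3 + 18*x^2 + 360*x - 32*z^3 + z^2*(276*x - 84) + z*(110*x^2 + 754*x - 40)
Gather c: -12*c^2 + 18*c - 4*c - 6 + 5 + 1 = -12*c^2 + 14*c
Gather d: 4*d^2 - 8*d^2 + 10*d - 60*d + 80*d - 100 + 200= -4*d^2 + 30*d + 100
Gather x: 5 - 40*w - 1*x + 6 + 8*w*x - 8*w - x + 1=-48*w + x*(8*w - 2) + 12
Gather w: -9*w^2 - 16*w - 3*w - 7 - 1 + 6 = -9*w^2 - 19*w - 2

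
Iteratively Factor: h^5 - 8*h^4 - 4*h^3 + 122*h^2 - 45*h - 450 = (h + 3)*(h^4 - 11*h^3 + 29*h^2 + 35*h - 150) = (h - 5)*(h + 3)*(h^3 - 6*h^2 - h + 30) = (h - 5)*(h + 2)*(h + 3)*(h^2 - 8*h + 15) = (h - 5)*(h - 3)*(h + 2)*(h + 3)*(h - 5)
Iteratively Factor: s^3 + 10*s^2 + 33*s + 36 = (s + 3)*(s^2 + 7*s + 12) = (s + 3)*(s + 4)*(s + 3)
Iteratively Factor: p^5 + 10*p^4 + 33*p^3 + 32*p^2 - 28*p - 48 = (p + 2)*(p^4 + 8*p^3 + 17*p^2 - 2*p - 24) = (p + 2)*(p + 3)*(p^3 + 5*p^2 + 2*p - 8) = (p + 2)*(p + 3)*(p + 4)*(p^2 + p - 2) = (p - 1)*(p + 2)*(p + 3)*(p + 4)*(p + 2)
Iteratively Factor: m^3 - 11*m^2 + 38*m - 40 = (m - 5)*(m^2 - 6*m + 8) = (m - 5)*(m - 4)*(m - 2)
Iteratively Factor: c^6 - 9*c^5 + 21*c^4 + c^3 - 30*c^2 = (c - 5)*(c^5 - 4*c^4 + c^3 + 6*c^2) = c*(c - 5)*(c^4 - 4*c^3 + c^2 + 6*c) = c*(c - 5)*(c - 2)*(c^3 - 2*c^2 - 3*c) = c*(c - 5)*(c - 3)*(c - 2)*(c^2 + c) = c^2*(c - 5)*(c - 3)*(c - 2)*(c + 1)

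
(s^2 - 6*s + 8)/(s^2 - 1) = (s^2 - 6*s + 8)/(s^2 - 1)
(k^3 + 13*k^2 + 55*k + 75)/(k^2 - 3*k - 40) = (k^2 + 8*k + 15)/(k - 8)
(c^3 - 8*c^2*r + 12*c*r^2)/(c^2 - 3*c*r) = (c^2 - 8*c*r + 12*r^2)/(c - 3*r)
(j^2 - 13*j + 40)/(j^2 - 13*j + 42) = (j^2 - 13*j + 40)/(j^2 - 13*j + 42)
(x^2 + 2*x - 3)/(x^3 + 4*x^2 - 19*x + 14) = (x + 3)/(x^2 + 5*x - 14)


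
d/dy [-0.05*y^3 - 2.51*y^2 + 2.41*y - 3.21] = -0.15*y^2 - 5.02*y + 2.41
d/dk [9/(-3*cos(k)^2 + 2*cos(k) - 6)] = 18*(1 - 3*cos(k))*sin(k)/(3*cos(k)^2 - 2*cos(k) + 6)^2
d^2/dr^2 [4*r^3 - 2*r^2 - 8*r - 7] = 24*r - 4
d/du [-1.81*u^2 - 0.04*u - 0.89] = -3.62*u - 0.04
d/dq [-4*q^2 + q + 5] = 1 - 8*q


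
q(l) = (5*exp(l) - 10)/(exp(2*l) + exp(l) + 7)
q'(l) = (5*exp(l) - 10)*(-2*exp(2*l) - exp(l))/(exp(2*l) + exp(l) + 7)^2 + 5*exp(l)/(exp(2*l) + exp(l) + 7)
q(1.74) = 0.41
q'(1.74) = -0.01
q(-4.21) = -1.41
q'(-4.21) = 0.01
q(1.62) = 0.41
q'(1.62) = 0.07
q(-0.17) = -0.68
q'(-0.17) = 0.67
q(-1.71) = -1.26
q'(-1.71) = 0.17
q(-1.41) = -1.20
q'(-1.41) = 0.23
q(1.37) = 0.37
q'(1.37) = 0.26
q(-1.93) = -1.29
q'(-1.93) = 0.14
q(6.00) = 0.01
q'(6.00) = -0.01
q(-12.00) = -1.43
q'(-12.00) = 0.00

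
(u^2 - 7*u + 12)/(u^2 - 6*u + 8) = (u - 3)/(u - 2)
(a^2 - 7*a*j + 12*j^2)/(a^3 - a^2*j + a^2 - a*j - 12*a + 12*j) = (a^2 - 7*a*j + 12*j^2)/(a^3 - a^2*j + a^2 - a*j - 12*a + 12*j)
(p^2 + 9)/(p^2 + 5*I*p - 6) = (p - 3*I)/(p + 2*I)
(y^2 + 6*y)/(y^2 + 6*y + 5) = y*(y + 6)/(y^2 + 6*y + 5)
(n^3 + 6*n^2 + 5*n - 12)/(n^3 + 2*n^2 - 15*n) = (n^3 + 6*n^2 + 5*n - 12)/(n*(n^2 + 2*n - 15))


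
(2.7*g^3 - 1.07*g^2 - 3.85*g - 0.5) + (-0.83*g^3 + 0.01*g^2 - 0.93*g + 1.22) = 1.87*g^3 - 1.06*g^2 - 4.78*g + 0.72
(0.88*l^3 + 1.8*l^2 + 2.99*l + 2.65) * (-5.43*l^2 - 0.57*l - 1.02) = -4.7784*l^5 - 10.2756*l^4 - 18.1593*l^3 - 17.9298*l^2 - 4.5603*l - 2.703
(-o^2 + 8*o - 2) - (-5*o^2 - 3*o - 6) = 4*o^2 + 11*o + 4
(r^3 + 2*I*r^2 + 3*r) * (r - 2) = r^4 - 2*r^3 + 2*I*r^3 + 3*r^2 - 4*I*r^2 - 6*r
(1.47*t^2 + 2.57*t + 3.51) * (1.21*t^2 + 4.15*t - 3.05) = 1.7787*t^4 + 9.2102*t^3 + 10.4291*t^2 + 6.728*t - 10.7055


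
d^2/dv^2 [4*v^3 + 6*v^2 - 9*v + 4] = 24*v + 12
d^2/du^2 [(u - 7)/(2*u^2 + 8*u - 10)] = (3*(1 - u)*(u^2 + 4*u - 5) + 4*(u - 7)*(u + 2)^2)/(u^2 + 4*u - 5)^3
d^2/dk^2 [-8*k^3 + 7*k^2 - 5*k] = 14 - 48*k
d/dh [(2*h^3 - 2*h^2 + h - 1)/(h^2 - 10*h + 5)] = (2*h^4 - 40*h^3 + 49*h^2 - 18*h - 5)/(h^4 - 20*h^3 + 110*h^2 - 100*h + 25)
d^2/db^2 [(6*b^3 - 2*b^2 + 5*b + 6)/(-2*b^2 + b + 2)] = 4*(-23*b^3 - 42*b^2 - 48*b - 6)/(8*b^6 - 12*b^5 - 18*b^4 + 23*b^3 + 18*b^2 - 12*b - 8)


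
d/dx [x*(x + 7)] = 2*x + 7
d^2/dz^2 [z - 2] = 0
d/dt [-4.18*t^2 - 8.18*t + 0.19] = -8.36*t - 8.18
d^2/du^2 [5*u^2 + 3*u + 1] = 10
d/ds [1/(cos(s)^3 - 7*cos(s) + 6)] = (3*cos(s)^2 - 7)*sin(s)/(cos(s)^3 - 7*cos(s) + 6)^2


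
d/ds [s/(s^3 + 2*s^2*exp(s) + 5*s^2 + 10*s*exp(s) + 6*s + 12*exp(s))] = (s^3 + 2*s^2*exp(s) + 5*s^2 - s*(2*s^2*exp(s) + 3*s^2 + 14*s*exp(s) + 10*s + 22*exp(s) + 6) + 10*s*exp(s) + 6*s + 12*exp(s))/(s^3 + 2*s^2*exp(s) + 5*s^2 + 10*s*exp(s) + 6*s + 12*exp(s))^2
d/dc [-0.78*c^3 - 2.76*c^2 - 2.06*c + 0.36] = -2.34*c^2 - 5.52*c - 2.06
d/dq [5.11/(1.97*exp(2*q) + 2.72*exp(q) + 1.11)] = (-20.1334*exp(q) - 13.8992)*exp(q)/(1.97*exp(2*q) + 2.72*exp(q) + 1.11)^2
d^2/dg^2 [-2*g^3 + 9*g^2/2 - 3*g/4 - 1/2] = 9 - 12*g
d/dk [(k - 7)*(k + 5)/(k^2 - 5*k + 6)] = (-3*k^2 + 82*k - 187)/(k^4 - 10*k^3 + 37*k^2 - 60*k + 36)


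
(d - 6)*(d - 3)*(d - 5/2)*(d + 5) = d^4 - 13*d^3/2 - 17*d^2 + 315*d/2 - 225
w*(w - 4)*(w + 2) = w^3 - 2*w^2 - 8*w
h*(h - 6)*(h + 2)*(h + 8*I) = h^4 - 4*h^3 + 8*I*h^3 - 12*h^2 - 32*I*h^2 - 96*I*h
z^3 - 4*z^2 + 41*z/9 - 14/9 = (z - 7/3)*(z - 1)*(z - 2/3)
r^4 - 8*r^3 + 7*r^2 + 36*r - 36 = (r - 6)*(r - 3)*(r - 1)*(r + 2)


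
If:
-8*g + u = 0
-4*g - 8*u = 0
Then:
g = 0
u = 0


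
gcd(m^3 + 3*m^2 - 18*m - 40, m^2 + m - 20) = m^2 + m - 20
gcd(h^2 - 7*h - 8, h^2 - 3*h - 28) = 1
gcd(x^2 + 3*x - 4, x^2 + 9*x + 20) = x + 4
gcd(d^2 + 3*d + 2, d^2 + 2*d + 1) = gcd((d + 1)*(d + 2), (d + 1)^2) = d + 1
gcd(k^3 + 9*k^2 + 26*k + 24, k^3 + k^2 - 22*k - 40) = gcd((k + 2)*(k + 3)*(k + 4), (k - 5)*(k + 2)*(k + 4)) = k^2 + 6*k + 8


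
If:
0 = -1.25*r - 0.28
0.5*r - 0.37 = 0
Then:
No Solution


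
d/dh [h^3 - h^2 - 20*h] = 3*h^2 - 2*h - 20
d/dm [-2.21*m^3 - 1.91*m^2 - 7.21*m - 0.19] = -6.63*m^2 - 3.82*m - 7.21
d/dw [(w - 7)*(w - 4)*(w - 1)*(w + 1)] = 4*w^3 - 33*w^2 + 54*w + 11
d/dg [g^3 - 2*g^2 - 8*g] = 3*g^2 - 4*g - 8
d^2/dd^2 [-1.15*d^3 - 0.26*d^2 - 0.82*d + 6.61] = -6.9*d - 0.52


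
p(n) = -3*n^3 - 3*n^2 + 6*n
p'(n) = -9*n^2 - 6*n + 6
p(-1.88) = -1.95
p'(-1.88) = -14.53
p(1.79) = -16.08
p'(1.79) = -33.58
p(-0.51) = -3.44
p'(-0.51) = 6.72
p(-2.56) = 15.31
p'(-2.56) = -37.62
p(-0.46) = -3.10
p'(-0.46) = 6.86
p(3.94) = -206.42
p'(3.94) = -157.35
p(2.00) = -24.00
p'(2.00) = -42.00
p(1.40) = -5.71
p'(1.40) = -20.04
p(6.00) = -720.00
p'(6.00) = -354.00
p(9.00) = -2376.00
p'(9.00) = -777.00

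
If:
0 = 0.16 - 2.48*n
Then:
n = 0.06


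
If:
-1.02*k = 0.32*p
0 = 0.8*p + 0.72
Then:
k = 0.28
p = -0.90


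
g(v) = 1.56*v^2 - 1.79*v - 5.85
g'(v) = 3.12*v - 1.79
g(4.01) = 12.06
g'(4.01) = 10.72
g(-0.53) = -4.46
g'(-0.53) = -3.44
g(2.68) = 0.56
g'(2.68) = 6.57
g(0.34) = -6.28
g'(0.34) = -0.73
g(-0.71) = -3.79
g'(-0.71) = -4.01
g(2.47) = -0.75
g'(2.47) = 5.92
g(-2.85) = 11.92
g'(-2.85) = -10.68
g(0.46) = -6.34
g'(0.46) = -0.35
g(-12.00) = 240.27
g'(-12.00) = -39.23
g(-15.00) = 372.00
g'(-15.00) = -48.59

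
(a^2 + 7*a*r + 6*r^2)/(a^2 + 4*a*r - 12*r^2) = (-a - r)/(-a + 2*r)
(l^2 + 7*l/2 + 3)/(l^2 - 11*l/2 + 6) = (2*l^2 + 7*l + 6)/(2*l^2 - 11*l + 12)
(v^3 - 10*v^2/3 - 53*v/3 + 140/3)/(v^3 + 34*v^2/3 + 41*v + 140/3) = (3*v^2 - 22*v + 35)/(3*v^2 + 22*v + 35)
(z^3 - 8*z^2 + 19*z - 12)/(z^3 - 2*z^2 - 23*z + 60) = (z - 1)/(z + 5)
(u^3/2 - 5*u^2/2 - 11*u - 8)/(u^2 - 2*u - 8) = (u^2 - 7*u - 8)/(2*(u - 4))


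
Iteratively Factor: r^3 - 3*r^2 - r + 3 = (r - 1)*(r^2 - 2*r - 3) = (r - 3)*(r - 1)*(r + 1)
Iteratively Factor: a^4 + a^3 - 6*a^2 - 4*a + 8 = (a + 2)*(a^3 - a^2 - 4*a + 4) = (a + 2)^2*(a^2 - 3*a + 2) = (a - 2)*(a + 2)^2*(a - 1)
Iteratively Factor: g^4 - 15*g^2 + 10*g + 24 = (g - 2)*(g^3 + 2*g^2 - 11*g - 12) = (g - 2)*(g + 1)*(g^2 + g - 12) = (g - 3)*(g - 2)*(g + 1)*(g + 4)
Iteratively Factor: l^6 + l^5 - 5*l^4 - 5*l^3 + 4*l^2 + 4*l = (l + 1)*(l^5 - 5*l^3 + 4*l) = (l - 2)*(l + 1)*(l^4 + 2*l^3 - l^2 - 2*l) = (l - 2)*(l + 1)^2*(l^3 + l^2 - 2*l) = l*(l - 2)*(l + 1)^2*(l^2 + l - 2) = l*(l - 2)*(l - 1)*(l + 1)^2*(l + 2)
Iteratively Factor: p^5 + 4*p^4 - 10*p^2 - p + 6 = (p - 1)*(p^4 + 5*p^3 + 5*p^2 - 5*p - 6) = (p - 1)*(p + 1)*(p^3 + 4*p^2 + p - 6) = (p - 1)*(p + 1)*(p + 2)*(p^2 + 2*p - 3) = (p - 1)*(p + 1)*(p + 2)*(p + 3)*(p - 1)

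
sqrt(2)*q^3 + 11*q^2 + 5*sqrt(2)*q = q*(q + 5*sqrt(2))*(sqrt(2)*q + 1)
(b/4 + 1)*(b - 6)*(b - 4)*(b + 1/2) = b^4/4 - 11*b^3/8 - 19*b^2/4 + 22*b + 12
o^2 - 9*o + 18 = (o - 6)*(o - 3)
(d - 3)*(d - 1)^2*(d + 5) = d^4 - 18*d^2 + 32*d - 15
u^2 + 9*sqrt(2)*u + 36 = (u + 3*sqrt(2))*(u + 6*sqrt(2))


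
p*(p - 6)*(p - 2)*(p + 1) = p^4 - 7*p^3 + 4*p^2 + 12*p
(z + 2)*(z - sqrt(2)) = z^2 - sqrt(2)*z + 2*z - 2*sqrt(2)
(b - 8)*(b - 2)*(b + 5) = b^3 - 5*b^2 - 34*b + 80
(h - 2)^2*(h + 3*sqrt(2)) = h^3 - 4*h^2 + 3*sqrt(2)*h^2 - 12*sqrt(2)*h + 4*h + 12*sqrt(2)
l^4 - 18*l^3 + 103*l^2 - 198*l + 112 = (l - 8)*(l - 7)*(l - 2)*(l - 1)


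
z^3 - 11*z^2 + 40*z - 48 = (z - 4)^2*(z - 3)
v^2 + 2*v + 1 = (v + 1)^2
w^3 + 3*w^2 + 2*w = w*(w + 1)*(w + 2)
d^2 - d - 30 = (d - 6)*(d + 5)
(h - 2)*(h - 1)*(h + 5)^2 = h^4 + 7*h^3 - 3*h^2 - 55*h + 50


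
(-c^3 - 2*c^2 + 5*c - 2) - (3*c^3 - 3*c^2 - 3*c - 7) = -4*c^3 + c^2 + 8*c + 5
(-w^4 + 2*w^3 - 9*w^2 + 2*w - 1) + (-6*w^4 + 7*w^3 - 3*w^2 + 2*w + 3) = -7*w^4 + 9*w^3 - 12*w^2 + 4*w + 2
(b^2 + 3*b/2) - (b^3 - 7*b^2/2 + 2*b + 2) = -b^3 + 9*b^2/2 - b/2 - 2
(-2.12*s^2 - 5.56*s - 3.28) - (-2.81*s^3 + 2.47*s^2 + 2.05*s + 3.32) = 2.81*s^3 - 4.59*s^2 - 7.61*s - 6.6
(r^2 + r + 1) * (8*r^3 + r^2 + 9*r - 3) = 8*r^5 + 9*r^4 + 18*r^3 + 7*r^2 + 6*r - 3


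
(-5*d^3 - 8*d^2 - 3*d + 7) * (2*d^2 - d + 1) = -10*d^5 - 11*d^4 - 3*d^3 + 9*d^2 - 10*d + 7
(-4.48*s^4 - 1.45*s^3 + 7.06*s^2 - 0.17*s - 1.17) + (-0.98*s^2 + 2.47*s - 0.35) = -4.48*s^4 - 1.45*s^3 + 6.08*s^2 + 2.3*s - 1.52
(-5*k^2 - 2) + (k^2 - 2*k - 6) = -4*k^2 - 2*k - 8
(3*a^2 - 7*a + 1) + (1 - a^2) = 2*a^2 - 7*a + 2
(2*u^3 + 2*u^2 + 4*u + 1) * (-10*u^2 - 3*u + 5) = -20*u^5 - 26*u^4 - 36*u^3 - 12*u^2 + 17*u + 5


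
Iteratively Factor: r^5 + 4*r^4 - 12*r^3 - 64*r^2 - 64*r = (r - 4)*(r^4 + 8*r^3 + 20*r^2 + 16*r) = (r - 4)*(r + 2)*(r^3 + 6*r^2 + 8*r) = r*(r - 4)*(r + 2)*(r^2 + 6*r + 8) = r*(r - 4)*(r + 2)*(r + 4)*(r + 2)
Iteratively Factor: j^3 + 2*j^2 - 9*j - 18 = (j - 3)*(j^2 + 5*j + 6) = (j - 3)*(j + 2)*(j + 3)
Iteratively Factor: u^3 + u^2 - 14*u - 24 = (u + 2)*(u^2 - u - 12) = (u + 2)*(u + 3)*(u - 4)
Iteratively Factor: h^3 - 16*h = (h)*(h^2 - 16) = h*(h - 4)*(h + 4)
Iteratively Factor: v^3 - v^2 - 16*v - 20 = (v - 5)*(v^2 + 4*v + 4) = (v - 5)*(v + 2)*(v + 2)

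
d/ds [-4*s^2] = -8*s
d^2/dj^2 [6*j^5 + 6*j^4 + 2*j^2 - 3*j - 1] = 120*j^3 + 72*j^2 + 4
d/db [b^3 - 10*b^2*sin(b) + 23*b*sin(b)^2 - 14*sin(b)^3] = -10*b^2*cos(b) + 3*b^2 - 20*b*sin(b) + 23*b*sin(2*b) - 42*sin(b)^2*cos(b) + 23*sin(b)^2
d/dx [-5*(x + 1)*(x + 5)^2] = 5*(-3*x - 7)*(x + 5)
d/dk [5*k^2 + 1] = 10*k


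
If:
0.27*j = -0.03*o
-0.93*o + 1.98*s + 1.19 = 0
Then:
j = -0.236559139784946*s - 0.142174432497013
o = 2.12903225806452*s + 1.27956989247312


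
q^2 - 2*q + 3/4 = (q - 3/2)*(q - 1/2)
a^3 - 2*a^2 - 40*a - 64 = (a - 8)*(a + 2)*(a + 4)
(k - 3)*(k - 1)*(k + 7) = k^3 + 3*k^2 - 25*k + 21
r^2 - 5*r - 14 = (r - 7)*(r + 2)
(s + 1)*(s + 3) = s^2 + 4*s + 3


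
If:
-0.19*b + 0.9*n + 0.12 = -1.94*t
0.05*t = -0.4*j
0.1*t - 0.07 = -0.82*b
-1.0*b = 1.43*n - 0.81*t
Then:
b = 0.09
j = 0.00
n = -0.07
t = -0.02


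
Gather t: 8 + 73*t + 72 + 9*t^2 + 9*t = 9*t^2 + 82*t + 80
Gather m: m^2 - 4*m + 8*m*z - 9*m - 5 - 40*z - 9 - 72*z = m^2 + m*(8*z - 13) - 112*z - 14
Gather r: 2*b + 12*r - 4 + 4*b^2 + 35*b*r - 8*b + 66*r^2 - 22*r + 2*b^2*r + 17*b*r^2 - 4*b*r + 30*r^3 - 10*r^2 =4*b^2 - 6*b + 30*r^3 + r^2*(17*b + 56) + r*(2*b^2 + 31*b - 10) - 4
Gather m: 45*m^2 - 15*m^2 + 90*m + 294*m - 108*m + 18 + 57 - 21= 30*m^2 + 276*m + 54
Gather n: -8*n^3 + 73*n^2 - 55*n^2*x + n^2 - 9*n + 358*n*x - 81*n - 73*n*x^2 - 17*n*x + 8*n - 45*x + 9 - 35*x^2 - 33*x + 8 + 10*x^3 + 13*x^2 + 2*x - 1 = -8*n^3 + n^2*(74 - 55*x) + n*(-73*x^2 + 341*x - 82) + 10*x^3 - 22*x^2 - 76*x + 16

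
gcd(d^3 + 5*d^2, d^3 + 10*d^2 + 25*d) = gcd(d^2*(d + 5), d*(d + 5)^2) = d^2 + 5*d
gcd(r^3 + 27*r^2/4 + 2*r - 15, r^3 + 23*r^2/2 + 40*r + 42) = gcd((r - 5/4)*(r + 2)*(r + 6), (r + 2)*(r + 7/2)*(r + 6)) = r^2 + 8*r + 12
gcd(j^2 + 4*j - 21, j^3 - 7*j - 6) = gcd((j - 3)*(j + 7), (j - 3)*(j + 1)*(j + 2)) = j - 3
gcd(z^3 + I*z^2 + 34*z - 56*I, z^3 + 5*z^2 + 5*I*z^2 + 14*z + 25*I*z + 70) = z^2 + 5*I*z + 14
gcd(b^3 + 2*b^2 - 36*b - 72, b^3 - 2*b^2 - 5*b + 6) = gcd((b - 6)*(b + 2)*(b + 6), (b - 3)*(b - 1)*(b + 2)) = b + 2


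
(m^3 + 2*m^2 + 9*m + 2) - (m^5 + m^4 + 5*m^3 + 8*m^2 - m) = -m^5 - m^4 - 4*m^3 - 6*m^2 + 10*m + 2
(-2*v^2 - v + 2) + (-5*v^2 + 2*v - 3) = -7*v^2 + v - 1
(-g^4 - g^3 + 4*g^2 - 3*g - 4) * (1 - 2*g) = 2*g^5 + g^4 - 9*g^3 + 10*g^2 + 5*g - 4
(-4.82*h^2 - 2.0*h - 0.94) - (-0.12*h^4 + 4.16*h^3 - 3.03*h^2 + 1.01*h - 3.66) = 0.12*h^4 - 4.16*h^3 - 1.79*h^2 - 3.01*h + 2.72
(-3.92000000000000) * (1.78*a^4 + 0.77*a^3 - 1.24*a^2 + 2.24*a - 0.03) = -6.9776*a^4 - 3.0184*a^3 + 4.8608*a^2 - 8.7808*a + 0.1176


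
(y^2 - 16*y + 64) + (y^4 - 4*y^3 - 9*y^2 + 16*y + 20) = y^4 - 4*y^3 - 8*y^2 + 84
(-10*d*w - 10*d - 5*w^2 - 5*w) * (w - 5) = -10*d*w^2 + 40*d*w + 50*d - 5*w^3 + 20*w^2 + 25*w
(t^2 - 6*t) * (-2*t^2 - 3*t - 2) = -2*t^4 + 9*t^3 + 16*t^2 + 12*t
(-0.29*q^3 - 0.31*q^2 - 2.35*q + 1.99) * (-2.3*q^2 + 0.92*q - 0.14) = 0.667*q^5 + 0.4462*q^4 + 5.1604*q^3 - 6.6956*q^2 + 2.1598*q - 0.2786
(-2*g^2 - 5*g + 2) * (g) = -2*g^3 - 5*g^2 + 2*g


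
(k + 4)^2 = k^2 + 8*k + 16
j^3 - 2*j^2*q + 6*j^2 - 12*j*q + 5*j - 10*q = (j + 1)*(j + 5)*(j - 2*q)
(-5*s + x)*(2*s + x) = -10*s^2 - 3*s*x + x^2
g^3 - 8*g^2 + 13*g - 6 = (g - 6)*(g - 1)^2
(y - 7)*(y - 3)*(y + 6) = y^3 - 4*y^2 - 39*y + 126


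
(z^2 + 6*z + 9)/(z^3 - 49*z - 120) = (z + 3)/(z^2 - 3*z - 40)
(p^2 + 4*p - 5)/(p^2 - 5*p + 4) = (p + 5)/(p - 4)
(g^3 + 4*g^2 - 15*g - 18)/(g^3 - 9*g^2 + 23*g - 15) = (g^2 + 7*g + 6)/(g^2 - 6*g + 5)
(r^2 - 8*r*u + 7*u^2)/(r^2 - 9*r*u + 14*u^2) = (r - u)/(r - 2*u)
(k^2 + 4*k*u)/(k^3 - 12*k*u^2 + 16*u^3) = k/(k^2 - 4*k*u + 4*u^2)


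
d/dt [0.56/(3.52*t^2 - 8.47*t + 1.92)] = (4.7432 - 3.9424*t)/(3.52*t^2 - 8.47*t + 1.92)^2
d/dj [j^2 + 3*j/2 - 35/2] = 2*j + 3/2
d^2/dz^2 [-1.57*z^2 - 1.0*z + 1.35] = -3.14000000000000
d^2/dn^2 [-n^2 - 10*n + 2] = -2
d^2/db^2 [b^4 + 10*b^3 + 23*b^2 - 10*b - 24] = 12*b^2 + 60*b + 46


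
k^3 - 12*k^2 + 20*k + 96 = (k - 8)*(k - 6)*(k + 2)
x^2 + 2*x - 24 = (x - 4)*(x + 6)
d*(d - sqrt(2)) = d^2 - sqrt(2)*d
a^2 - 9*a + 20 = (a - 5)*(a - 4)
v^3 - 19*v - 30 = (v - 5)*(v + 2)*(v + 3)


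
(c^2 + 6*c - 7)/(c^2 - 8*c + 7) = (c + 7)/(c - 7)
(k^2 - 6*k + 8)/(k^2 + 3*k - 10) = (k - 4)/(k + 5)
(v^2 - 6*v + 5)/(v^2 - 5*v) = (v - 1)/v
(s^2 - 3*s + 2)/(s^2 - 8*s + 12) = (s - 1)/(s - 6)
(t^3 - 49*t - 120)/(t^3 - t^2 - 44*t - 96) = (t + 5)/(t + 4)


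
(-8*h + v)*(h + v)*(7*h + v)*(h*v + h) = -56*h^4*v - 56*h^4 - 57*h^3*v^2 - 57*h^3*v + h*v^4 + h*v^3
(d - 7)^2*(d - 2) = d^3 - 16*d^2 + 77*d - 98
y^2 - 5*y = y*(y - 5)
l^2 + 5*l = l*(l + 5)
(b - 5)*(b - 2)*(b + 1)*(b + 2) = b^4 - 4*b^3 - 9*b^2 + 16*b + 20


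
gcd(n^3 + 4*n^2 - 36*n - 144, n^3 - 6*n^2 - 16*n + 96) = n^2 - 2*n - 24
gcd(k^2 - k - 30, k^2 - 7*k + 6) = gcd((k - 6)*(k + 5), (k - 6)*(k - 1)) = k - 6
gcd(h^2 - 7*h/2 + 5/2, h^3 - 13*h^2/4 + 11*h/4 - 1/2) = h - 1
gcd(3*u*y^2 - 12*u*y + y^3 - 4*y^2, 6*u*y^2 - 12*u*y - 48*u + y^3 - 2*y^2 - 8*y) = y - 4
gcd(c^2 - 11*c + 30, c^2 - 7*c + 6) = c - 6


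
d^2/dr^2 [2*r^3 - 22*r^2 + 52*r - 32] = 12*r - 44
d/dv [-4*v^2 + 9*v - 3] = 9 - 8*v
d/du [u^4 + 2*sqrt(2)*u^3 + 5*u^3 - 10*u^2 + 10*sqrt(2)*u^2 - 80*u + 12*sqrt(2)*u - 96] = 4*u^3 + 6*sqrt(2)*u^2 + 15*u^2 - 20*u + 20*sqrt(2)*u - 80 + 12*sqrt(2)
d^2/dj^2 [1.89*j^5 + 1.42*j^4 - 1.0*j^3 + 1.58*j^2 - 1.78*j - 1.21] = 37.8*j^3 + 17.04*j^2 - 6.0*j + 3.16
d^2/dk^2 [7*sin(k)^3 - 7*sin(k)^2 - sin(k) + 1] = -63*sin(k)^3 + 28*sin(k)^2 + 43*sin(k) - 14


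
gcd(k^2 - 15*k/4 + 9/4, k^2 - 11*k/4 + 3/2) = k - 3/4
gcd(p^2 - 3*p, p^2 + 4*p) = p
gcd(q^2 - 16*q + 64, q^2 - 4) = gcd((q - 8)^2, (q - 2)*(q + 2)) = 1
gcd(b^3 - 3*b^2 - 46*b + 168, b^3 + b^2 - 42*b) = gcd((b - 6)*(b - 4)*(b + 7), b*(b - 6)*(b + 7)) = b^2 + b - 42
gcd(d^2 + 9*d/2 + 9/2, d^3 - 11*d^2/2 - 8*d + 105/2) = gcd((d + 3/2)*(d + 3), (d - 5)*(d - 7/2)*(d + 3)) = d + 3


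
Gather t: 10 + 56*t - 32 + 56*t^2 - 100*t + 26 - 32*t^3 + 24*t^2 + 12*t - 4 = -32*t^3 + 80*t^2 - 32*t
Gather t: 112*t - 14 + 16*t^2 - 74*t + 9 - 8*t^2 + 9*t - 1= 8*t^2 + 47*t - 6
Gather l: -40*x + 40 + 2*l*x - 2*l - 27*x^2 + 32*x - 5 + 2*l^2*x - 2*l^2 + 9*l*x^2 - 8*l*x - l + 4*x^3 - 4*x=l^2*(2*x - 2) + l*(9*x^2 - 6*x - 3) + 4*x^3 - 27*x^2 - 12*x + 35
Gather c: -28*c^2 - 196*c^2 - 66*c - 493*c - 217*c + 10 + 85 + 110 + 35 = -224*c^2 - 776*c + 240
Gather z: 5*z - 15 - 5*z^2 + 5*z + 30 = -5*z^2 + 10*z + 15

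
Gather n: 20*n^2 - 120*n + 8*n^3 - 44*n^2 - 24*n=8*n^3 - 24*n^2 - 144*n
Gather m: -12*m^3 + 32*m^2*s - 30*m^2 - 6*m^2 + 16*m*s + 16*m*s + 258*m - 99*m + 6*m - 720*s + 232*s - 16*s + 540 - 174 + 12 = -12*m^3 + m^2*(32*s - 36) + m*(32*s + 165) - 504*s + 378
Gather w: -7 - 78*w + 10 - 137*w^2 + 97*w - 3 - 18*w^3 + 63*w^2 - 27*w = -18*w^3 - 74*w^2 - 8*w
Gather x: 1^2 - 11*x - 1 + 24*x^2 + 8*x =24*x^2 - 3*x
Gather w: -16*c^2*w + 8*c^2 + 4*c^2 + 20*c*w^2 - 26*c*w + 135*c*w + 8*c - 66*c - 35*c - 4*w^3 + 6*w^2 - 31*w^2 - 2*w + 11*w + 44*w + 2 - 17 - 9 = 12*c^2 - 93*c - 4*w^3 + w^2*(20*c - 25) + w*(-16*c^2 + 109*c + 53) - 24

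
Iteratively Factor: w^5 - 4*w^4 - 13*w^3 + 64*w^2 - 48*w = (w + 4)*(w^4 - 8*w^3 + 19*w^2 - 12*w) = (w - 4)*(w + 4)*(w^3 - 4*w^2 + 3*w) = w*(w - 4)*(w + 4)*(w^2 - 4*w + 3) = w*(w - 4)*(w - 3)*(w + 4)*(w - 1)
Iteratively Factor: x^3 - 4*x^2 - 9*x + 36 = (x - 3)*(x^2 - x - 12) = (x - 3)*(x + 3)*(x - 4)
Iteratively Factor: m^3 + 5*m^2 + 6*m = (m)*(m^2 + 5*m + 6) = m*(m + 2)*(m + 3)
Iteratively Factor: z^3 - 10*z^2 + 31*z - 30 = (z - 5)*(z^2 - 5*z + 6) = (z - 5)*(z - 3)*(z - 2)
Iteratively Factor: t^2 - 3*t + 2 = (t - 2)*(t - 1)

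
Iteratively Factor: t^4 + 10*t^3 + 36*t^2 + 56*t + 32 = (t + 2)*(t^3 + 8*t^2 + 20*t + 16) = (t + 2)^2*(t^2 + 6*t + 8) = (t + 2)^3*(t + 4)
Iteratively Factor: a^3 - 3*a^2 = (a)*(a^2 - 3*a) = a^2*(a - 3)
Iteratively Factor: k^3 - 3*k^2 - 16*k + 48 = (k - 4)*(k^2 + k - 12) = (k - 4)*(k - 3)*(k + 4)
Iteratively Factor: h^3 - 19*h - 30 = (h + 2)*(h^2 - 2*h - 15) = (h + 2)*(h + 3)*(h - 5)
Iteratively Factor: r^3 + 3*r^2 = (r)*(r^2 + 3*r) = r^2*(r + 3)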